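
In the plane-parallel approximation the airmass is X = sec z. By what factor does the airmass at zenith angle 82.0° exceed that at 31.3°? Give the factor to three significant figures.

6.14

X(82.0°)/X(31.3°) = sec 82.0° / sec 31.3° = cos 31.3° / cos 82.0° = 0.8545/0.1392 = 6.1395.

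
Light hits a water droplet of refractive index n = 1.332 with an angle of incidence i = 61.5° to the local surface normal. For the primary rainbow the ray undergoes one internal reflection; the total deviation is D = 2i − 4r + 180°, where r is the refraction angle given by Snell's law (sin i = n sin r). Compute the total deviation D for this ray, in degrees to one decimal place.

137.9°

sin r = sin 61.5° / 1.332 = 0.8788/1.332 = 0.6598; r = 41.28°.
D = 2·61.5° − 4·41.28° + 180° = 123.00° − 165.13° + 180° = 137.87°.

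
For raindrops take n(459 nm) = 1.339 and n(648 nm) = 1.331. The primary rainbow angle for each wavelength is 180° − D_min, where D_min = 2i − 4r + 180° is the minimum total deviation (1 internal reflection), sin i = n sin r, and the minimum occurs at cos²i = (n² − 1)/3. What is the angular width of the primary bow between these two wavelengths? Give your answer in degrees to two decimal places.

At 459 nm (n = 1.339): cos²i = 0.26431 → i = 59.062°, r = 39.834°, D_min = 138.786°, rainbow angle = 41.214°.
At 648 nm (n = 1.331): cos²i = 0.25719 → i = 59.527°, r = 40.356°, D_min = 137.630°, rainbow angle = 42.370°.
Angular width = |41.214° − 42.370°| = 1.156°.

1.16°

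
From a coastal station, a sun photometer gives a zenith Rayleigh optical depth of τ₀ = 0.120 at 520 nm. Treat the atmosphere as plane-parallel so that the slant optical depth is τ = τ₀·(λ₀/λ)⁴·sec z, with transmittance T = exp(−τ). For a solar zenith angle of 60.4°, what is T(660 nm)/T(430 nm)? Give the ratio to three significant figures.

Airmass: sec 60.4° = 2.0245.
τ(660 nm) = 0.120 × (520/660)⁴ × 2.0245 = 0.120 × 0.3853 × 2.0245 = 0.0936.
τ(430 nm) = 0.120 × (520/430)⁴ × 2.0245 = 0.120 × 2.1386 × 2.0245 = 0.5196.
T(660)/T(430) = exp(τ_B − τ_A) = exp(0.4260) = 1.5311.

1.53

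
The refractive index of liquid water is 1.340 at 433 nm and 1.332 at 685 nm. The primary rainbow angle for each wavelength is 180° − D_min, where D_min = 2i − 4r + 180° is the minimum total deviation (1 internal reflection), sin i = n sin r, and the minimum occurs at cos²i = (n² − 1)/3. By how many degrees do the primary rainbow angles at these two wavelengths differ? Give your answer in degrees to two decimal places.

1.15°

At 433 nm (n = 1.340): cos²i = 0.26520 → i = 59.004°, r = 39.770°, D_min = 138.929°, rainbow angle = 41.071°.
At 685 nm (n = 1.332): cos²i = 0.25807 → i = 59.469°, r = 40.290°, D_min = 137.776°, rainbow angle = 42.224°.
Angular width = |41.071° − 42.224°| = 1.153°.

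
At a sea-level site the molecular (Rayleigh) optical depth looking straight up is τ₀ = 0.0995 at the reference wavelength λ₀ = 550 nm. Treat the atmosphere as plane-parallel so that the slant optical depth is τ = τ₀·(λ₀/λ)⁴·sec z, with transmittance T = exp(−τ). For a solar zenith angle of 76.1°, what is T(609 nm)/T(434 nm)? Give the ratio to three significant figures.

2.21

Airmass: sec 76.1° = 4.1627.
τ(609 nm) = 0.0995 × (550/609)⁴ × 4.1627 = 0.0995 × 0.6652 × 4.1627 = 0.2755.
τ(434 nm) = 0.0995 × (550/434)⁴ × 4.1627 = 0.0995 × 2.5792 × 4.1627 = 1.0683.
T(609)/T(434) = exp(τ_B − τ_A) = exp(0.7928) = 2.2095.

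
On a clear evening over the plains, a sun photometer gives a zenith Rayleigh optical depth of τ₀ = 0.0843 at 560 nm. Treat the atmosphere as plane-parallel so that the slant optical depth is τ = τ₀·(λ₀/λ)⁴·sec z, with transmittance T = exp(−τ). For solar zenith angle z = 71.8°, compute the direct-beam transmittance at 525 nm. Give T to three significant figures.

0.705

sec 71.8° = 3.2017.
τ = 0.0843 × (560/525)⁴ × 3.2017 = 0.0843 × 1.2945 × 3.2017 = 0.3494.
T = exp(−0.3494) = 0.7051.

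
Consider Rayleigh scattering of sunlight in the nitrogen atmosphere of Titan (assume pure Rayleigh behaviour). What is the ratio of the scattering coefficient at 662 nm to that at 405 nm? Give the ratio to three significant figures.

0.140

Rayleigh scattering ∝ λ⁻⁴, so the ratio of coefficients is the inverse fourth power of the wavelength ratio.
σ(662)/σ(405) = (405/662)⁴ = (0.6118)⁴ = 0.1401.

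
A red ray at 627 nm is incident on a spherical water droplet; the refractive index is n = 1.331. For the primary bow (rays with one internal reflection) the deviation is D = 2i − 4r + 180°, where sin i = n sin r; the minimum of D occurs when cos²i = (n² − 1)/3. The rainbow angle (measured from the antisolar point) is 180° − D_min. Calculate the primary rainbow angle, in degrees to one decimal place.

cos²i = (1.77156 − 1)/3 = 0.25719; i = arccos(0.50714) = 59.527°.
sin r = sin 59.527°/1.331 = 0.64753; r = 40.356°.
D_min = 2·59.527° − 4·40.356° + 180° = 137.630°.
Rainbow angle = 180° − D_min = 42.370°.

42.4°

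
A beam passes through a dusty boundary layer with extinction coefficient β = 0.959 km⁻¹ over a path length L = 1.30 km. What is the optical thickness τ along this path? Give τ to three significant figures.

τ = β·L = 0.959 × 1.30 = 1.2467.

1.25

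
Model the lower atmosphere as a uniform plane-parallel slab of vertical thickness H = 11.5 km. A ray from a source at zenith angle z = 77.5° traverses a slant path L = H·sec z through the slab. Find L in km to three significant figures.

53.1 km

sec z = 1/cos 77.5° = 4.6202.
L = 11.5 × 4.6202 = 53.133 km.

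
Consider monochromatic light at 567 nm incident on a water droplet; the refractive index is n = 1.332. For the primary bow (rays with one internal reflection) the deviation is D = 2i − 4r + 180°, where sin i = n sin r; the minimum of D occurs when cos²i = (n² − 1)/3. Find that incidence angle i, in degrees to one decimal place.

cos²i = (1.332² − 1)/3 = (1.77422 − 1)/3 = 0.25807.
cos i = 0.50801, so i = 59.469°.

59.5°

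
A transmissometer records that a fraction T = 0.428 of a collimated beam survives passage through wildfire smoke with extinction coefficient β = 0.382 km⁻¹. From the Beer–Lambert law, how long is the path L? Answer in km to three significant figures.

Beer–Lambert: T = exp(−βL) ⇒ L = −ln(T)/β = −ln(0.428)/0.382 = 0.8486/0.382 = 2.222 km.

2.22 km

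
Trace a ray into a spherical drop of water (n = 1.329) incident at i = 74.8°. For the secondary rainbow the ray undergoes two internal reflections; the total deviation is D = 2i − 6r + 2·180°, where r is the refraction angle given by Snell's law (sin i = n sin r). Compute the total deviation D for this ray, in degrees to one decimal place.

sin r = sin 74.8° / 1.329 = 0.9650/1.329 = 0.7261; r = 46.56°.
D = 2·74.8° − 6·46.56° + 2·180° = 149.60° − 279.37° + 360° = 230.23°.

230.2°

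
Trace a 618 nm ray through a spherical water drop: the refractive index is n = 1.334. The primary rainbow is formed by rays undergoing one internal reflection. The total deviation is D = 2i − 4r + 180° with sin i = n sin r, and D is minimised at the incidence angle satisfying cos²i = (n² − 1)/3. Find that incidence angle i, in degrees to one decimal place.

cos²i = (1.334² − 1)/3 = (1.77956 − 1)/3 = 0.25985.
cos i = 0.50976, so i = 59.352°.

59.4°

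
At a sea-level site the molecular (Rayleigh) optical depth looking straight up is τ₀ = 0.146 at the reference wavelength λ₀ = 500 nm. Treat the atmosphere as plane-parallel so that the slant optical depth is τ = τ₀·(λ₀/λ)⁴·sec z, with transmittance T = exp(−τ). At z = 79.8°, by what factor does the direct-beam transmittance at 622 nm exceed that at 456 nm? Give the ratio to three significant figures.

2.33

Airmass: sec 79.8° = 5.6470.
τ(622 nm) = 0.146 × (500/622)⁴ × 5.6470 = 0.146 × 0.4176 × 5.6470 = 0.3443.
τ(456 nm) = 0.146 × (500/456)⁴ × 5.6470 = 0.146 × 1.4455 × 5.6470 = 1.1918.
T(622)/T(456) = exp(τ_B − τ_A) = exp(0.8475) = 2.3338.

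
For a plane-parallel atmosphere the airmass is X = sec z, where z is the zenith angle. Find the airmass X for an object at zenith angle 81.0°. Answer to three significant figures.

6.39

X = sec z = 1/cos 81.0° = 1/0.1564 = 6.3925.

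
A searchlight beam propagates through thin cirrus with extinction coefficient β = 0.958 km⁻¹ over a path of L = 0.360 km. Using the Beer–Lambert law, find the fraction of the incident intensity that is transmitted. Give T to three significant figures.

0.708

τ = β·L = 0.958 × 0.360 = 0.3449.
T = exp(−0.3449) = 0.7083.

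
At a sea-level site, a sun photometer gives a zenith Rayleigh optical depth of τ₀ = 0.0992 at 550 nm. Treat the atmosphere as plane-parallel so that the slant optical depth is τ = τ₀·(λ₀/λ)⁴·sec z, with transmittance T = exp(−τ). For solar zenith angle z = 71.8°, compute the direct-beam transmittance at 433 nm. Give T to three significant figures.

sec 71.8° = 3.2017.
τ = 0.0992 × (550/433)⁴ × 3.2017 = 0.0992 × 2.6031 × 3.2017 = 0.8268.
T = exp(−0.8268) = 0.4375.

0.437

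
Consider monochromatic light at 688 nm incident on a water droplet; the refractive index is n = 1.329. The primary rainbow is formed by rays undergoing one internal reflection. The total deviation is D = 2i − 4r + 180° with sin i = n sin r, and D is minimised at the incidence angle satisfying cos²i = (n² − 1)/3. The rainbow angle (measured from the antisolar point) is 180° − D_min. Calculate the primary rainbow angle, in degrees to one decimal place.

cos²i = (1.76624 − 1)/3 = 0.25541; i = arccos(0.50538) = 59.643°.
sin r = sin 59.643°/1.329 = 0.64928; r = 40.487°.
D_min = 2·59.643° − 4·40.487° + 180° = 137.337°.
Rainbow angle = 180° − D_min = 42.663°.

42.7°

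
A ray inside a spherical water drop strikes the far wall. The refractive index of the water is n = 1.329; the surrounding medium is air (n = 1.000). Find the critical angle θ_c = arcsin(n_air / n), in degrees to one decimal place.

48.8°

sin θ_c = n_air / n = 1.000 / 1.329 = 0.7524.
θ_c = arcsin(0.7524) = 48.80°.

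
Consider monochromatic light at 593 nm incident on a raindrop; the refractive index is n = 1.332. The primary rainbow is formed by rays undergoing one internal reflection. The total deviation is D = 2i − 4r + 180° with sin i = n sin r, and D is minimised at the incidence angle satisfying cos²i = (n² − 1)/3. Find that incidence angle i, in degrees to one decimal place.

59.5°

cos²i = (1.332² − 1)/3 = (1.77422 − 1)/3 = 0.25807.
cos i = 0.50801, so i = 59.469°.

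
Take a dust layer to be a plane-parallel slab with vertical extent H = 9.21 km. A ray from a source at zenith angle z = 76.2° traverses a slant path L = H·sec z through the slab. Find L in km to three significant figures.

sec z = 1/cos 76.2° = 4.1923.
L = 9.21 × 4.1923 = 38.611 km.

38.6 km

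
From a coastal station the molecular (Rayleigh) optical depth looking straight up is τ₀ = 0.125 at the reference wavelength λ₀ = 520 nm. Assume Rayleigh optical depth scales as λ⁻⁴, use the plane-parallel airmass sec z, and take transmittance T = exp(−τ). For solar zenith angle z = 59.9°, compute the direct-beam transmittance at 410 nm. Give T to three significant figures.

0.525

sec 59.9° = 1.9940.
τ = 0.125 × (520/410)⁴ × 1.9940 = 0.125 × 2.5875 × 1.9940 = 0.6449.
T = exp(−0.6449) = 0.5247.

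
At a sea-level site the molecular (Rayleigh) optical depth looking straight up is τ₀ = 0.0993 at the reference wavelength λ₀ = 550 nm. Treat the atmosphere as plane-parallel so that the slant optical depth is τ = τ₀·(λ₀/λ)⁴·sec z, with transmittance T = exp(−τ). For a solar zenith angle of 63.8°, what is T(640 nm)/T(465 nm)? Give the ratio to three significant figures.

1.37

Airmass: sec 63.8° = 2.2650.
τ(640 nm) = 0.0993 × (550/640)⁴ × 2.2650 = 0.0993 × 0.5454 × 2.2650 = 0.1227.
τ(465 nm) = 0.0993 × (550/465)⁴ × 2.2650 = 0.0993 × 1.9572 × 2.2650 = 0.4402.
T(640)/T(465) = exp(τ_B − τ_A) = exp(0.3175) = 1.3737.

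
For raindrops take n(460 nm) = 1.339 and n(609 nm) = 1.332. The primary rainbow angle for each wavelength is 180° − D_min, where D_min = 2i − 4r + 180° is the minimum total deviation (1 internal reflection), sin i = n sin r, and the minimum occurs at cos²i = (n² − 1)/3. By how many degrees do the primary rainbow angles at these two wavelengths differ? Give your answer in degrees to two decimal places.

1.01°

At 460 nm (n = 1.339): cos²i = 0.26431 → i = 59.062°, r = 39.834°, D_min = 138.786°, rainbow angle = 41.214°.
At 609 nm (n = 1.332): cos²i = 0.25807 → i = 59.469°, r = 40.290°, D_min = 137.776°, rainbow angle = 42.224°.
Angular width = |41.214° − 42.224°| = 1.010°.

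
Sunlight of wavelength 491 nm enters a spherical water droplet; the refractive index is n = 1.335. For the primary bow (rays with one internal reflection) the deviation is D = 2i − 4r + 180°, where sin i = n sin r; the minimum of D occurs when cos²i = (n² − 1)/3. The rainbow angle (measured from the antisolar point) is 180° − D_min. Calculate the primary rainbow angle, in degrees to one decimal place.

cos²i = (1.78222 − 1)/3 = 0.26074; i = arccos(0.51063) = 59.294°.
sin r = sin 59.294°/1.335 = 0.64405; r = 40.094°.
D_min = 2·59.294° − 4·40.094° + 180° = 138.212°.
Rainbow angle = 180° − D_min = 41.788°.

41.8°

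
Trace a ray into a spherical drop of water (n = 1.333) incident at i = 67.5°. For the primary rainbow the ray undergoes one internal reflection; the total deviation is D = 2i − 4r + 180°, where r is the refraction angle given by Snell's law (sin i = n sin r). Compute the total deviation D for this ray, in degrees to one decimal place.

139.5°

sin r = sin 67.5° / 1.333 = 0.9239/1.333 = 0.6931; r = 43.87°.
D = 2·67.5° − 4·43.87° + 180° = 135.00° − 175.50° + 180° = 139.50°.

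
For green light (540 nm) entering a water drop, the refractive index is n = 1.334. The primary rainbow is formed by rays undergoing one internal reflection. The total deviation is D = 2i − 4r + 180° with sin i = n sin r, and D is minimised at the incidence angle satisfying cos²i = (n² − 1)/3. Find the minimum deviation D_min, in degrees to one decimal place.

138.1°

cos²i = (1.77956 − 1)/3 = 0.25985; i = arccos(0.50976) = 59.352°.
sin r = sin 59.352°/1.334 = 0.64492; r = 40.159°.
D_min = 2·59.352° − 4·40.159° + 180° = 138.067°.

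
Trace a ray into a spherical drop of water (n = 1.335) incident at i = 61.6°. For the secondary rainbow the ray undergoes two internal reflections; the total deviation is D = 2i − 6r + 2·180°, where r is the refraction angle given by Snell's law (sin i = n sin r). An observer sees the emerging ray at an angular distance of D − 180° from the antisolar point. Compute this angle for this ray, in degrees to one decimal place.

55.9°

sin r = sin 61.6° / 1.335 = 0.8796/1.335 = 0.6589; r = 41.22°.
D = 2·61.6° − 6·41.22° + 2·180° = 123.20° − 247.30° + 360° = 235.90°.
Angle from antisolar point = D − 180° = 55.90°.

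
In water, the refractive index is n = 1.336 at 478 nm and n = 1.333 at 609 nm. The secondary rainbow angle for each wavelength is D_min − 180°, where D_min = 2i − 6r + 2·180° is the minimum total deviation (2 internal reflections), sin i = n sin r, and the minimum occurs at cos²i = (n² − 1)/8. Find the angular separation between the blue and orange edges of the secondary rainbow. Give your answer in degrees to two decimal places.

At 478 nm (n = 1.336): cos²i = 0.09811 → i = 71.746°, r = 45.303°, D_min = 231.674°, rainbow angle = 51.674°.
At 609 nm (n = 1.333): cos²i = 0.09711 → i = 71.843°, r = 45.466°, D_min = 230.891°, rainbow angle = 50.891°.
Angular width = |51.674° − 50.891°| = 0.783°.

0.78°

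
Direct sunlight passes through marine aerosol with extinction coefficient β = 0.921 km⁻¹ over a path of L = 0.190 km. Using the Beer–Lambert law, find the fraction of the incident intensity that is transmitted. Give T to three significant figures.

0.839

τ = β·L = 0.921 × 0.190 = 0.1750.
T = exp(−0.1750) = 0.8395.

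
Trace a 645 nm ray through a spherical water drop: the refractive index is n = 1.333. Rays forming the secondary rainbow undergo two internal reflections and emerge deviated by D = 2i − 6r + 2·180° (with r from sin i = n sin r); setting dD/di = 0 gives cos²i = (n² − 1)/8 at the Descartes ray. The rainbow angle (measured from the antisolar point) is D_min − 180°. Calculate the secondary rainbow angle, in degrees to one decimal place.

50.9°

cos²i = (1.77689 − 1)/8 = 0.09711; i = arccos(0.31163) = 71.843°.
sin r = sin 71.843°/1.333 = 0.71283; r = 45.466°.
D_min = 2·71.843° − 6·45.466° + 360° = 230.891°.
Rainbow angle = D_min − 180° = 50.891°.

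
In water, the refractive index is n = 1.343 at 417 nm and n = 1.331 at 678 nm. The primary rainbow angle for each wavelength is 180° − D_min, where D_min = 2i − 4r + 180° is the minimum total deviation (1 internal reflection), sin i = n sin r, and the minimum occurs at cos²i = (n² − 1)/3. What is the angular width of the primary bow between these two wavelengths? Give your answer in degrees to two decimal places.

1.72°

At 417 nm (n = 1.343): cos²i = 0.26788 → i = 58.830°, r = 39.577°, D_min = 139.354°, rainbow angle = 40.646°.
At 678 nm (n = 1.331): cos²i = 0.25719 → i = 59.527°, r = 40.356°, D_min = 137.630°, rainbow angle = 42.370°.
Angular width = |40.646° − 42.370°| = 1.724°.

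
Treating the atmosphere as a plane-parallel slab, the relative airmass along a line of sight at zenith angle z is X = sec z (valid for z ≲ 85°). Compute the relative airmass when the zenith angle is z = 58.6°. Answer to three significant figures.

X = sec z = 1/cos 58.6° = 1/0.5210 = 1.9194.

1.92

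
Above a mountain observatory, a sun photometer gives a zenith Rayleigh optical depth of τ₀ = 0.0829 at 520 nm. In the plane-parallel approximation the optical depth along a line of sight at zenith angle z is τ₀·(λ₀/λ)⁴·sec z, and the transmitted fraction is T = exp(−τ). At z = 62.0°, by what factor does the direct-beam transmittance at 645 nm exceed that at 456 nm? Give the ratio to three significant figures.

Airmass: sec 62.0° = 2.1301.
τ(645 nm) = 0.0829 × (520/645)⁴ × 2.1301 = 0.0829 × 0.4224 × 2.1301 = 0.0746.
τ(456 nm) = 0.0829 × (520/456)⁴ × 2.1301 = 0.0829 × 1.6910 × 2.1301 = 0.2986.
T(645)/T(456) = exp(τ_B − τ_A) = exp(0.2240) = 1.2511.

1.25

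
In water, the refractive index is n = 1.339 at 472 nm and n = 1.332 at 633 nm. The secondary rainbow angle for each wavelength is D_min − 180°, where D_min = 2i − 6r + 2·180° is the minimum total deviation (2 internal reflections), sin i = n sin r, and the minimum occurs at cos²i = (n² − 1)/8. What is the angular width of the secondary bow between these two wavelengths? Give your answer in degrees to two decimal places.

At 472 nm (n = 1.339): cos²i = 0.09912 → i = 71.650°, r = 45.141°, D_min = 232.451°, rainbow angle = 52.451°.
At 633 nm (n = 1.332): cos²i = 0.09678 → i = 71.875°, r = 45.520°, D_min = 230.628°, rainbow angle = 50.628°.
Angular width = |52.451° − 50.628°| = 1.823°.

1.82°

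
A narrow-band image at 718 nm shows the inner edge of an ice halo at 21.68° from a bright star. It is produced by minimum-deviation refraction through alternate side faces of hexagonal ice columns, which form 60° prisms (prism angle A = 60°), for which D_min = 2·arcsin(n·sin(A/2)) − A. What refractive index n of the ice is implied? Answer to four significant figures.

Rearranging: n = sin((D_min + A)/2) / sin(A/2).
(D_min + A)/2 = (21.68° + 60°)/2 = 40.840°.
n = sin 40.840° / sin 30° = 0.6539 / 0.5000 = 1.3079.

1.308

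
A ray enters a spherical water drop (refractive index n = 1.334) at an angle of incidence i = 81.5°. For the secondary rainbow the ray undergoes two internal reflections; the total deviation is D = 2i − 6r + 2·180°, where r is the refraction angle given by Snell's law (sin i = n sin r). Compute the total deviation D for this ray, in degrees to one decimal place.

235.9°

sin r = sin 81.5° / 1.334 = 0.9890/1.334 = 0.7414; r = 47.85°.
D = 2·81.5° − 6·47.85° + 2·180° = 163.00° − 287.10° + 360° = 235.90°.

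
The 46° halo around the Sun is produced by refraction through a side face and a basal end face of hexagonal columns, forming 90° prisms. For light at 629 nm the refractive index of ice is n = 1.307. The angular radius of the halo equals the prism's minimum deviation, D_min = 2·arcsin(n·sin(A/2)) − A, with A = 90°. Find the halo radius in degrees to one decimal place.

45.1°

n·sin(A/2) = 1.307 × sin 45° = 1.307 × 0.7071 = 0.9242.
D_min = 2·arcsin(0.9242) − 90° = 2 × 67.546° − 90° = 45.093°.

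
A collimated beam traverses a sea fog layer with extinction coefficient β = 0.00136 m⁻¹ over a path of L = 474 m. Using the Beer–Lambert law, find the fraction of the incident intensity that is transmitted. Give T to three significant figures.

0.525

τ = β·L = 0.00136 × 474 = 0.6446.
T = exp(−0.6446) = 0.5249.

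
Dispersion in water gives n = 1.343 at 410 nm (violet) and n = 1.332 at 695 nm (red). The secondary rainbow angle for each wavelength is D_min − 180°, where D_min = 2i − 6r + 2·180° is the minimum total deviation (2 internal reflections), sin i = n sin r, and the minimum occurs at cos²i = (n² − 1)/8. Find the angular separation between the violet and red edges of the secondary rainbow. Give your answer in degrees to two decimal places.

2.85°

At 410 nm (n = 1.343): cos²i = 0.10046 → i = 71.522°, r = 44.928°, D_min = 233.478°, rainbow angle = 53.478°.
At 695 nm (n = 1.332): cos²i = 0.09678 → i = 71.875°, r = 45.520°, D_min = 230.628°, rainbow angle = 50.628°.
Angular width = |53.478° − 50.628°| = 2.849°.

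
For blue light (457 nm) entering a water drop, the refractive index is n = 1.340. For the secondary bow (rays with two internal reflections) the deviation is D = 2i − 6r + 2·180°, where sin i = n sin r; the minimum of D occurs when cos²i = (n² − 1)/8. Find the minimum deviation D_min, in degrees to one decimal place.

232.7°

cos²i = (1.79560 − 1)/8 = 0.09945; i = arccos(0.31536) = 71.618°.
sin r = sin 71.618°/1.340 = 0.70819; r = 45.088°.
D_min = 2·71.618° − 6·45.088° + 360° = 232.709°.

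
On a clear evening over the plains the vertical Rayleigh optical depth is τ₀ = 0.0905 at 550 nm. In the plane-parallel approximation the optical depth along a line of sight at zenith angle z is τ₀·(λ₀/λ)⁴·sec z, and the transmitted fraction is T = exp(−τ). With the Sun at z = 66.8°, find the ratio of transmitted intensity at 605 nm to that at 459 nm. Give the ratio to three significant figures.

1.37

Airmass: sec 66.8° = 2.5384.
τ(605 nm) = 0.0905 × (550/605)⁴ × 2.5384 = 0.0905 × 0.6830 × 2.5384 = 0.1569.
τ(459 nm) = 0.0905 × (550/459)⁴ × 2.5384 = 0.0905 × 2.0616 × 2.5384 = 0.4736.
T(605)/T(459) = exp(τ_B − τ_A) = exp(0.3167) = 1.3726.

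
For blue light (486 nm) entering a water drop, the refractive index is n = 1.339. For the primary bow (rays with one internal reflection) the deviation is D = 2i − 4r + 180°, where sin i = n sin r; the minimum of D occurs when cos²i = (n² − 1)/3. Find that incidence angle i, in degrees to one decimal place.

cos²i = (1.339² − 1)/3 = (1.79292 − 1)/3 = 0.26431.
cos i = 0.51411, so i = 59.062°.

59.1°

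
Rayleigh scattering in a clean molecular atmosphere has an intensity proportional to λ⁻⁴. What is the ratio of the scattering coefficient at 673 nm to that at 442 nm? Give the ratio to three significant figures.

Rayleigh scattering ∝ λ⁻⁴, so the ratio of coefficients is the inverse fourth power of the wavelength ratio.
σ(673)/σ(442) = (442/673)⁴ = (0.6568)⁴ = 0.186.

0.186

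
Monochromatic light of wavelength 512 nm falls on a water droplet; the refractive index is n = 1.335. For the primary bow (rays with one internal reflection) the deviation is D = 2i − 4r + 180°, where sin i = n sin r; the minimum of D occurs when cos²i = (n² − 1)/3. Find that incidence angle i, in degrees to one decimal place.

cos²i = (1.335² − 1)/3 = (1.78222 − 1)/3 = 0.26074.
cos i = 0.51063, so i = 59.294°.

59.3°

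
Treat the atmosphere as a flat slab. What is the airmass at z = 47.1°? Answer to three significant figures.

X = sec z = 1/cos 47.1° = 1/0.6807 = 1.4690.

1.47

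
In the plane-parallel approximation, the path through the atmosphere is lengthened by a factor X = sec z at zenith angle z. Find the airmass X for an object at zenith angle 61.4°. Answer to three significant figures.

X = sec z = 1/cos 61.4° = 1/0.4787 = 2.0890.

2.09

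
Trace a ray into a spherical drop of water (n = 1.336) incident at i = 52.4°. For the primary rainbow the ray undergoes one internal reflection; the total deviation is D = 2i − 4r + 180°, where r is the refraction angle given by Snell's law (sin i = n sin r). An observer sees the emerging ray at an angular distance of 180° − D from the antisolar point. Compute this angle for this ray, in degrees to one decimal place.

sin r = sin 52.4° / 1.336 = 0.7923/1.336 = 0.5930; r = 36.37°.
D = 2·52.4° − 4·36.37° + 180° = 104.80° − 145.49° + 180° = 139.31°.
Angle from antisolar point = 180° − D = 40.69°.

40.7°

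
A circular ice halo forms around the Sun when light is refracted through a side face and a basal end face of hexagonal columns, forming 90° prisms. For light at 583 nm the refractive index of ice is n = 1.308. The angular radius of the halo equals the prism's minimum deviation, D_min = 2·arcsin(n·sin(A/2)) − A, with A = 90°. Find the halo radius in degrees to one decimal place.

45.3°

n·sin(A/2) = 1.308 × sin 45° = 1.308 × 0.7071 = 0.9249.
D_min = 2·arcsin(0.9249) − 90° = 2 × 67.653° − 90° = 45.305°.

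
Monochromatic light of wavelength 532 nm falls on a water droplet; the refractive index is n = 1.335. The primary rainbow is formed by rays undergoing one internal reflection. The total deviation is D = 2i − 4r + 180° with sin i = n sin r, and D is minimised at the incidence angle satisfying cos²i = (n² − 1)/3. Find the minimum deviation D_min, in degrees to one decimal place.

cos²i = (1.78222 − 1)/3 = 0.26074; i = arccos(0.51063) = 59.294°.
sin r = sin 59.294°/1.335 = 0.64405; r = 40.094°.
D_min = 2·59.294° − 4·40.094° + 180° = 138.212°.

138.2°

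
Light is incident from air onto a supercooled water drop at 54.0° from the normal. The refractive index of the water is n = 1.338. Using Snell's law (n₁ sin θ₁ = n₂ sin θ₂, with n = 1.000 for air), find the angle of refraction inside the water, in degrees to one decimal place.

Snell: sin θ_r = sin θ_i / n = sin 54.0° / 1.338 = 0.8090 / 1.338 = 0.6046.
θ_r = arcsin(0.6046) = 37.20°.

37.2°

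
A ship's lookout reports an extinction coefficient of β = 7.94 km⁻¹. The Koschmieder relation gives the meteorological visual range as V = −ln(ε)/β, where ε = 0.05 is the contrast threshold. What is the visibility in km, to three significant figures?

0.377 km

V = −ln(0.05) / 7.94 = 2.996 / 7.94 = 0.3773 km.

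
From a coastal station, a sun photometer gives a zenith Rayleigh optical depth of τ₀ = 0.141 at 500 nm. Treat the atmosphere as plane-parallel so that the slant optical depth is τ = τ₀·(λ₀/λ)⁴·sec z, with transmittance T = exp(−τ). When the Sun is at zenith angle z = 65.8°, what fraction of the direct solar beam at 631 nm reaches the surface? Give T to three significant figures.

0.873

sec 65.8° = 2.4395.
τ = 0.141 × (500/631)⁴ × 2.4395 = 0.141 × 0.3942 × 2.4395 = 0.1356.
T = exp(−0.1356) = 0.8732.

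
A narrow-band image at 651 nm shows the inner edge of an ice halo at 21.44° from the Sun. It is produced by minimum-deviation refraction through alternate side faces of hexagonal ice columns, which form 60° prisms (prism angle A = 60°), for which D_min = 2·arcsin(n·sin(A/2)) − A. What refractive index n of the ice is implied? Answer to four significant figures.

Rearranging: n = sin((D_min + A)/2) / sin(A/2).
(D_min + A)/2 = (21.44° + 60°)/2 = 40.720°.
n = sin 40.720° / sin 30° = 0.6524 / 0.5000 = 1.3047.

1.305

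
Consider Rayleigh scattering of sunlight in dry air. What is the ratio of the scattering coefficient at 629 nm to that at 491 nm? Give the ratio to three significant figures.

0.371

Rayleigh scattering ∝ λ⁻⁴, so the ratio of coefficients is the inverse fourth power of the wavelength ratio.
σ(629)/σ(491) = (491/629)⁴ = (0.7806)⁴ = 0.3713.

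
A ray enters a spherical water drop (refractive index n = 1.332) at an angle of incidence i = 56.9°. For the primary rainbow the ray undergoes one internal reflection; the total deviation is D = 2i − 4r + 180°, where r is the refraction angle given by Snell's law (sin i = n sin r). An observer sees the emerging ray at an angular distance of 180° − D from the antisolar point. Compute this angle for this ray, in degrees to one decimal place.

sin r = sin 56.9° / 1.332 = 0.8377/1.332 = 0.6289; r = 38.97°.
D = 2·56.9° − 4·38.97° + 180° = 113.80° − 155.88° + 180° = 137.92°.
Angle from antisolar point = 180° − D = 42.08°.

42.1°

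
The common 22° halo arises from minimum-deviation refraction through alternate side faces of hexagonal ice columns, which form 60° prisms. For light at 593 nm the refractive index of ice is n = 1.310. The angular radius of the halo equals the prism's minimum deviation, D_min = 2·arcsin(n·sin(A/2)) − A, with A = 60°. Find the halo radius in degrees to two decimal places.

21.84°

n·sin(A/2) = 1.310 × sin 30° = 1.310 × 0.5000 = 0.6550.
D_min = 2·arcsin(0.6550) − 60° = 2 × 40.920° − 60° = 21.839°.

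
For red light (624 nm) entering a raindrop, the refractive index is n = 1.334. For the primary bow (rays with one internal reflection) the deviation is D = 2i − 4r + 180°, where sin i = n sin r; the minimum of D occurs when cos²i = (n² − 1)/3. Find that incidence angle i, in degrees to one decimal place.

59.4°

cos²i = (1.334² − 1)/3 = (1.77956 − 1)/3 = 0.25985.
cos i = 0.50976, so i = 59.352°.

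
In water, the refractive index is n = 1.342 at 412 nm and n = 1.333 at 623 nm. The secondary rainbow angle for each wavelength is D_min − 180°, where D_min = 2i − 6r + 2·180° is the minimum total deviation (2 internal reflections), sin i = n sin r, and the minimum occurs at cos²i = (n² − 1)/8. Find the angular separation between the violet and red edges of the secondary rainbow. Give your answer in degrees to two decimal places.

At 412 nm (n = 1.342): cos²i = 0.10012 → i = 71.554°, r = 44.981°, D_min = 233.222°, rainbow angle = 53.222°.
At 623 nm (n = 1.333): cos²i = 0.09711 → i = 71.843°, r = 45.466°, D_min = 230.891°, rainbow angle = 50.891°.
Angular width = |53.222° − 50.891°| = 2.331°.

2.33°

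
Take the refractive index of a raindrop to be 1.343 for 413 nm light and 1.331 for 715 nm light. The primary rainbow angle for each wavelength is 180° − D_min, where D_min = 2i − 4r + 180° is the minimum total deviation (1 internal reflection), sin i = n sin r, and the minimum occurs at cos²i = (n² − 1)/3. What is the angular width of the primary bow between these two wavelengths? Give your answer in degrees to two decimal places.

1.72°

At 413 nm (n = 1.343): cos²i = 0.26788 → i = 58.830°, r = 39.577°, D_min = 139.354°, rainbow angle = 40.646°.
At 715 nm (n = 1.331): cos²i = 0.25719 → i = 59.527°, r = 40.356°, D_min = 137.630°, rainbow angle = 42.370°.
Angular width = |40.646° − 42.370°| = 1.724°.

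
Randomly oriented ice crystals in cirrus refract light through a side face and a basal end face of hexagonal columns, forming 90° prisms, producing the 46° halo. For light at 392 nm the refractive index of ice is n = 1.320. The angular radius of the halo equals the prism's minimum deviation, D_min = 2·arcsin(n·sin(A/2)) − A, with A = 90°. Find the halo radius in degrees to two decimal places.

47.94°

n·sin(A/2) = 1.320 × sin 45° = 1.320 × 0.7071 = 0.9334.
D_min = 2·arcsin(0.9334) − 90° = 2 × 68.968° − 90° = 47.936°.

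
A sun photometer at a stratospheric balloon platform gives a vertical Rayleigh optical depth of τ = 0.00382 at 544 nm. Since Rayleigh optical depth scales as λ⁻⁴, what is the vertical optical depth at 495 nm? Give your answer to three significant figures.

0.00557

τ(495 nm) = τ(544 nm) × (544/495)⁴ = 0.00382 × (1.0990)⁴ = 0.00382 × 1.4587 = 0.0056.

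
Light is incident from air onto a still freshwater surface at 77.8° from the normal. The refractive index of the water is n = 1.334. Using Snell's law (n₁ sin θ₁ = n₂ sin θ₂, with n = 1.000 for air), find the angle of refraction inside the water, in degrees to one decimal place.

47.1°

Snell: sin θ_r = sin θ_i / n = sin 77.8° / 1.334 = 0.9774 / 1.334 = 0.7327.
θ_r = arcsin(0.7327) = 47.11°.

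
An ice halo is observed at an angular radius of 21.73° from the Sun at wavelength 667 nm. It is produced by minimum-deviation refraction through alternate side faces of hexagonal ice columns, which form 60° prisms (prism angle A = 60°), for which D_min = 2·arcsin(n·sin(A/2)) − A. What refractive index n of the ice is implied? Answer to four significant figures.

Rearranging: n = sin((D_min + A)/2) / sin(A/2).
(D_min + A)/2 = (21.73° + 60°)/2 = 40.865°.
n = sin 40.865° / sin 30° = 0.6543 / 0.5000 = 1.3086.

1.309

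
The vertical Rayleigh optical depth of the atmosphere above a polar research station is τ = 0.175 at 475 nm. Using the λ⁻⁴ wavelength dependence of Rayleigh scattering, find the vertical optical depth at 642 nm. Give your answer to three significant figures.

τ(642 nm) = τ(475 nm) × (475/642)⁴ = 0.175 × (0.7399)⁴ = 0.175 × 0.2997 = 0.0524.

0.0524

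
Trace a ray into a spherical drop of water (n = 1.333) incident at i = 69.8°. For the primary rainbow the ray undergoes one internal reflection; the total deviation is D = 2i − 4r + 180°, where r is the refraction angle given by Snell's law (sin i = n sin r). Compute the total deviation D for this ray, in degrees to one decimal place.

sin r = sin 69.8° / 1.333 = 0.9385/1.333 = 0.7040; r = 44.75°.
D = 2·69.8° − 4·44.75° + 180° = 139.60° − 179.01° + 180° = 140.59°.

140.6°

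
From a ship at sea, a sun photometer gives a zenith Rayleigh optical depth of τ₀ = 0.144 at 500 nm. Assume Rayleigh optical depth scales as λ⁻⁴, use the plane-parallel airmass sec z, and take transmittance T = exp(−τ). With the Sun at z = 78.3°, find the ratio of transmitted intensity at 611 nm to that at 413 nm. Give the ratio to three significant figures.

3.34

Airmass: sec 78.3° = 4.9313.
τ(611 nm) = 0.144 × (500/611)⁴ × 4.9313 = 0.144 × 0.4485 × 4.9313 = 0.3184.
τ(413 nm) = 0.144 × (500/413)⁴ × 4.9313 = 0.144 × 2.1482 × 4.9313 = 1.5255.
T(611)/T(413) = exp(τ_B − τ_A) = exp(1.2070) = 3.3435.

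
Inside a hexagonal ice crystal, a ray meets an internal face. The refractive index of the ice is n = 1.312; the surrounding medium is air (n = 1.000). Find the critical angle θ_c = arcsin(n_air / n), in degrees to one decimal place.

sin θ_c = n_air / n = 1.000 / 1.312 = 0.7622.
θ_c = arcsin(0.7622) = 49.66°.

49.7°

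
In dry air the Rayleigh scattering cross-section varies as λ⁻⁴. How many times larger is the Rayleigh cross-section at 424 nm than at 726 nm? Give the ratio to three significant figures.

Rayleigh scattering ∝ λ⁻⁴, so the ratio of coefficients is the inverse fourth power of the wavelength ratio.
σ(424)/σ(726) = (726/424)⁴ = (1.7123)⁴ = 8.596.

8.60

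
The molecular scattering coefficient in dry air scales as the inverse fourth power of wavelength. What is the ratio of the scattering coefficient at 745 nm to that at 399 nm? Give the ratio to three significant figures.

Rayleigh scattering ∝ λ⁻⁴, so the ratio of coefficients is the inverse fourth power of the wavelength ratio.
σ(745)/σ(399) = (399/745)⁴ = (0.5356)⁴ = 0.08227.

0.0823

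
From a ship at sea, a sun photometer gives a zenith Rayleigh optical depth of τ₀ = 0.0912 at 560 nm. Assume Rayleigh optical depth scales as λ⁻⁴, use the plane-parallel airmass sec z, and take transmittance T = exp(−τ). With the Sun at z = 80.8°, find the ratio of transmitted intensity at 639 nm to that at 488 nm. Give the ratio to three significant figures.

1.92

Airmass: sec 80.8° = 6.2546.
τ(639 nm) = 0.0912 × (560/639)⁴ × 6.2546 = 0.0912 × 0.5899 × 6.2546 = 0.3365.
τ(488 nm) = 0.0912 × (560/488)⁴ × 6.2546 = 0.0912 × 1.7341 × 6.2546 = 0.9892.
T(639)/T(488) = exp(τ_B − τ_A) = exp(0.6527) = 1.9207.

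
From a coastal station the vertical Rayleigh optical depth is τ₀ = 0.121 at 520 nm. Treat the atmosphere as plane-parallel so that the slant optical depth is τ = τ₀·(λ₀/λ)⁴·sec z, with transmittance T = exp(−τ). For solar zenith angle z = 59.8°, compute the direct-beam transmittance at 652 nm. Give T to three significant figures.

0.907

sec 59.8° = 1.9880.
τ = 0.121 × (520/652)⁴ × 1.9880 = 0.121 × 0.4046 × 1.9880 = 0.0973.
T = exp(−0.0973) = 0.9073.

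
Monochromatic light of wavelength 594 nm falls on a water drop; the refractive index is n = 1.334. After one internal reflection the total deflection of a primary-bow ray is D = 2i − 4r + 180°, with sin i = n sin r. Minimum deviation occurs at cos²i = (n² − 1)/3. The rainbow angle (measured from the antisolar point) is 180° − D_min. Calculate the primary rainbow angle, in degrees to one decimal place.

41.9°

cos²i = (1.77956 − 1)/3 = 0.25985; i = arccos(0.50976) = 59.352°.
sin r = sin 59.352°/1.334 = 0.64492; r = 40.159°.
D_min = 2·59.352° − 4·40.159° + 180° = 138.067°.
Rainbow angle = 180° − D_min = 41.933°.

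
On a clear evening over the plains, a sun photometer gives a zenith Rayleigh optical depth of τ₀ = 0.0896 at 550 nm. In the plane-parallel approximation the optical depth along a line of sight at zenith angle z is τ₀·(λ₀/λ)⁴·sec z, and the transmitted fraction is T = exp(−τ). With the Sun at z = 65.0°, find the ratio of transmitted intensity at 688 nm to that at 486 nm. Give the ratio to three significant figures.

1.30

Airmass: sec 65.0° = 2.3662.
τ(688 nm) = 0.0896 × (550/688)⁴ × 2.3662 = 0.0896 × 0.4084 × 2.3662 = 0.0866.
τ(486 nm) = 0.0896 × (550/486)⁴ × 2.3662 = 0.0896 × 1.6402 × 2.3662 = 0.3477.
T(688)/T(486) = exp(τ_B − τ_A) = exp(0.2612) = 1.2984.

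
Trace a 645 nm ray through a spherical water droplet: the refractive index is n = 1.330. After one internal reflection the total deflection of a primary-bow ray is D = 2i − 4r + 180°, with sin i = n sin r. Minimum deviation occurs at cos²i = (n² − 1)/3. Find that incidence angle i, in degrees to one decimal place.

cos²i = (1.330² − 1)/3 = (1.76890 − 1)/3 = 0.25630.
cos i = 0.50626, so i = 59.585°.

59.6°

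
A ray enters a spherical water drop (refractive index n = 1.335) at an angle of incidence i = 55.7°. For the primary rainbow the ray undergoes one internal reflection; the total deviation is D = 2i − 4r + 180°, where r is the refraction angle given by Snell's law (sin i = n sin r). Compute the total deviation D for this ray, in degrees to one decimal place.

sin r = sin 55.7° / 1.335 = 0.8261/1.335 = 0.6188; r = 38.23°.
D = 2·55.7° − 4·38.23° + 180° = 111.40° − 152.91° + 180° = 138.49°.

138.5°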